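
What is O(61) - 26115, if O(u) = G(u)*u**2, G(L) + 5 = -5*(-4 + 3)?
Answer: -26115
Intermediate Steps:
G(L) = 0 (G(L) = -5 - 5*(-4 + 3) = -5 - 5*(-1) = -5 + 5 = 0)
O(u) = 0 (O(u) = 0*u**2 = 0)
O(61) - 26115 = 0 - 26115 = -26115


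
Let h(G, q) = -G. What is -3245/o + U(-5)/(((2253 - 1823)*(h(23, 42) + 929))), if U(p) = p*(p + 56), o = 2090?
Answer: -766497/493468 ≈ -1.5533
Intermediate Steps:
U(p) = p*(56 + p)
-3245/o + U(-5)/(((2253 - 1823)*(h(23, 42) + 929))) = -3245/2090 + (-5*(56 - 5))/(((2253 - 1823)*(-1*23 + 929))) = -3245*1/2090 + (-5*51)/((430*(-23 + 929))) = -59/38 - 255/(430*906) = -59/38 - 255/389580 = -59/38 - 255*1/389580 = -59/38 - 17/25972 = -766497/493468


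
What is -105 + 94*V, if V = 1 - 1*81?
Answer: -7625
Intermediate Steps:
V = -80 (V = 1 - 81 = -80)
-105 + 94*V = -105 + 94*(-80) = -105 - 7520 = -7625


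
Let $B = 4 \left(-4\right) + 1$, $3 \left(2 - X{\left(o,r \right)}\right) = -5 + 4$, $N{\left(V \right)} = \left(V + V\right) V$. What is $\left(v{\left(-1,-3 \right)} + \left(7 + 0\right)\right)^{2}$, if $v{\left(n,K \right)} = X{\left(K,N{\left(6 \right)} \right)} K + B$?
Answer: $225$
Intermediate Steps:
$N{\left(V \right)} = 2 V^{2}$ ($N{\left(V \right)} = 2 V V = 2 V^{2}$)
$X{\left(o,r \right)} = \frac{7}{3}$ ($X{\left(o,r \right)} = 2 - \frac{-5 + 4}{3} = 2 - - \frac{1}{3} = 2 + \frac{1}{3} = \frac{7}{3}$)
$B = -15$ ($B = -16 + 1 = -15$)
$v{\left(n,K \right)} = -15 + \frac{7 K}{3}$ ($v{\left(n,K \right)} = \frac{7 K}{3} - 15 = -15 + \frac{7 K}{3}$)
$\left(v{\left(-1,-3 \right)} + \left(7 + 0\right)\right)^{2} = \left(\left(-15 + \frac{7}{3} \left(-3\right)\right) + \left(7 + 0\right)\right)^{2} = \left(\left(-15 - 7\right) + 7\right)^{2} = \left(-22 + 7\right)^{2} = \left(-15\right)^{2} = 225$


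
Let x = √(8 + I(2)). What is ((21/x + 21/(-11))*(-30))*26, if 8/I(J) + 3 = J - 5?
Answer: 16380/11 - 1638*√15 ≈ -4854.9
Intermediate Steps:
I(J) = 8/(-8 + J) (I(J) = 8/(-3 + (J - 5)) = 8/(-3 + (-5 + J)) = 8/(-8 + J))
x = 2*√15/3 (x = √(8 + 8/(-8 + 2)) = √(8 + 8/(-6)) = √(8 + 8*(-⅙)) = √(8 - 4/3) = √(20/3) = 2*√15/3 ≈ 2.5820)
((21/x + 21/(-11))*(-30))*26 = ((21/((2*√15/3)) + 21/(-11))*(-30))*26 = ((21*(√15/10) + 21*(-1/11))*(-30))*26 = ((21*√15/10 - 21/11)*(-30))*26 = ((-21/11 + 21*√15/10)*(-30))*26 = (630/11 - 63*√15)*26 = 16380/11 - 1638*√15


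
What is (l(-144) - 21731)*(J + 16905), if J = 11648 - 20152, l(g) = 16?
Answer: -182427715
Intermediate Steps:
J = -8504
(l(-144) - 21731)*(J + 16905) = (16 - 21731)*(-8504 + 16905) = -21715*8401 = -182427715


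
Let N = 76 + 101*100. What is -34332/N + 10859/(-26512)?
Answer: -1329051/351284 ≈ -3.7834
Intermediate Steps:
N = 10176 (N = 76 + 10100 = 10176)
-34332/N + 10859/(-26512) = -34332/10176 + 10859/(-26512) = -34332*1/10176 + 10859*(-1/26512) = -2861/848 - 10859/26512 = -1329051/351284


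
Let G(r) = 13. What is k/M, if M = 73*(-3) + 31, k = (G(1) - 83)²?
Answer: -1225/47 ≈ -26.064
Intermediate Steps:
k = 4900 (k = (13 - 83)² = (-70)² = 4900)
M = -188 (M = -219 + 31 = -188)
k/M = 4900/(-188) = 4900*(-1/188) = -1225/47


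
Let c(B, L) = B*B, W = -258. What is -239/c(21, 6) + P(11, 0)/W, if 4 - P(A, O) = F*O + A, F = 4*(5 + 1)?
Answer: -19525/37926 ≈ -0.51482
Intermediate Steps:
F = 24 (F = 4*6 = 24)
c(B, L) = B²
P(A, O) = 4 - A - 24*O (P(A, O) = 4 - (24*O + A) = 4 - (A + 24*O) = 4 + (-A - 24*O) = 4 - A - 24*O)
-239/c(21, 6) + P(11, 0)/W = -239/(21²) + (4 - 1*11 - 24*0)/(-258) = -239/441 + (4 - 11 + 0)*(-1/258) = -239*1/441 - 7*(-1/258) = -239/441 + 7/258 = -19525/37926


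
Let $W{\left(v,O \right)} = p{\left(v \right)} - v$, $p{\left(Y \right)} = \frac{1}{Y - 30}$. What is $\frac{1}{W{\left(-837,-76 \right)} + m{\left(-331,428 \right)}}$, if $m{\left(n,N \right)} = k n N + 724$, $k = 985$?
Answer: $- \frac{867}{120982410274} \approx -7.1663 \cdot 10^{-9}$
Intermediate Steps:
$p{\left(Y \right)} = \frac{1}{-30 + Y}$
$m{\left(n,N \right)} = 724 + 985 N n$ ($m{\left(n,N \right)} = 985 n N + 724 = 985 N n + 724 = 724 + 985 N n$)
$W{\left(v,O \right)} = \frac{1}{-30 + v} - v$
$\frac{1}{W{\left(-837,-76 \right)} + m{\left(-331,428 \right)}} = \frac{1}{\frac{1 - - 837 \left(-30 - 837\right)}{-30 - 837} + \left(724 + 985 \cdot 428 \left(-331\right)\right)} = \frac{1}{\frac{1 - \left(-837\right) \left(-867\right)}{-867} + \left(724 - 139542980\right)} = \frac{1}{- \frac{1 - 725679}{867} - 139542256} = \frac{1}{\left(- \frac{1}{867}\right) \left(-725678\right) - 139542256} = \frac{1}{\frac{725678}{867} - 139542256} = \frac{1}{- \frac{120982410274}{867}} = - \frac{867}{120982410274}$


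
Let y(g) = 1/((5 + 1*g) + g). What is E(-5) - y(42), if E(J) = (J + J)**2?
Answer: 8899/89 ≈ 99.989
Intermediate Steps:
E(J) = 4*J**2 (E(J) = (2*J)**2 = 4*J**2)
y(g) = 1/(5 + 2*g) (y(g) = 1/((5 + g) + g) = 1/(5 + 2*g))
E(-5) - y(42) = 4*(-5)**2 - 1/(5 + 2*42) = 4*25 - 1/(5 + 84) = 100 - 1/89 = 8899/89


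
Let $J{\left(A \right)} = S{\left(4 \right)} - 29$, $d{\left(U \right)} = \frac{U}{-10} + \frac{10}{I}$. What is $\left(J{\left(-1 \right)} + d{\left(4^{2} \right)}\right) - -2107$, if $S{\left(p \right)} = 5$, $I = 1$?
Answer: $\frac{10457}{5} \approx 2091.4$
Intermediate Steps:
$d{\left(U \right)} = 10 - \frac{U}{10}$ ($d{\left(U \right)} = \frac{U}{-10} + \frac{10}{1} = U \left(- \frac{1}{10}\right) + 10 \cdot 1 = - \frac{U}{10} + 10 = 10 - \frac{U}{10}$)
$J{\left(A \right)} = -24$ ($J{\left(A \right)} = 5 - 29 = -24$)
$\left(J{\left(-1 \right)} + d{\left(4^{2} \right)}\right) - -2107 = \left(-24 + \left(10 - \frac{4^{2}}{10}\right)\right) - -2107 = \left(-24 + \left(10 - \frac{8}{5}\right)\right) + 2107 = \left(-24 + \frac{42}{5}\right) + 2107 = - \frac{78}{5} + 2107 = \frac{10457}{5}$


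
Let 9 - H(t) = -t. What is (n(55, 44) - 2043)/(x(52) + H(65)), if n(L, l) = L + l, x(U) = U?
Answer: -108/7 ≈ -15.429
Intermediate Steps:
H(t) = 9 + t (H(t) = 9 - (-1)*t = 9 + t)
(n(55, 44) - 2043)/(x(52) + H(65)) = ((55 + 44) - 2043)/(52 + (9 + 65)) = (99 - 2043)/(52 + 74) = -1944/126 = -1944*1/126 = -108/7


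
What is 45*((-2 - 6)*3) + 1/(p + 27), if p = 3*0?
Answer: -29159/27 ≈ -1080.0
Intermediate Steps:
p = 0
45*((-2 - 6)*3) + 1/(p + 27) = 45*((-2 - 6)*3) + 1/(0 + 27) = 45*(-8*3) + 1/27 = 45*(-24) + 1/27 = -1080 + 1/27 = -29159/27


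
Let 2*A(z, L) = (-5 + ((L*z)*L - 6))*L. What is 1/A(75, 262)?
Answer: 1/674425859 ≈ 1.4827e-9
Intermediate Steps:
A(z, L) = L*(-11 + z*L²)/2 (A(z, L) = ((-5 + ((L*z)*L - 6))*L)/2 = ((-5 + (z*L² - 6))*L)/2 = ((-5 + (-6 + z*L²))*L)/2 = ((-11 + z*L²)*L)/2 = (L*(-11 + z*L²))/2 = L*(-11 + z*L²)/2)
1/A(75, 262) = 1/((½)*262*(-11 + 75*262²)) = 1/((½)*262*(-11 + 75*68644)) = 1/((½)*262*(-11 + 5148300)) = 1/((½)*262*5148289) = 1/674425859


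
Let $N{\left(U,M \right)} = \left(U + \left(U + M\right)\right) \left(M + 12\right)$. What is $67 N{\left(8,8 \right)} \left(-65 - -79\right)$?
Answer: $450240$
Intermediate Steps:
$N{\left(U,M \right)} = \left(12 + M\right) \left(M + 2 U\right)$ ($N{\left(U,M \right)} = \left(U + \left(M + U\right)\right) \left(12 + M\right) = \left(M + 2 U\right) \left(12 + M\right) = \left(12 + M\right) \left(M + 2 U\right)$)
$67 N{\left(8,8 \right)} \left(-65 - -79\right) = 67 \left(8^{2} + 12 \cdot 8 + 24 \cdot 8 + 2 \cdot 8 \cdot 8\right) \left(-65 - -79\right) = 67 \left(64 + 96 + 192 + 128\right) \left(-65 + 79\right) = 67 \cdot 480 \cdot 14 = 32160 \cdot 14 = 450240$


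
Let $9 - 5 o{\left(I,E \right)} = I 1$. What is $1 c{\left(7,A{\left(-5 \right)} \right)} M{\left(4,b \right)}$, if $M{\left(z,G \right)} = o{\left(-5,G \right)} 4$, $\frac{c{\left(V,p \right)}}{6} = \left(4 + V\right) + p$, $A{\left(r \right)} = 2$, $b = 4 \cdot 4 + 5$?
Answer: $\frac{4368}{5} \approx 873.6$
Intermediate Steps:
$b = 21$ ($b = 16 + 5 = 21$)
$o{\left(I,E \right)} = \frac{9}{5} - \frac{I}{5}$ ($o{\left(I,E \right)} = \frac{9}{5} - \frac{I 1}{5} = \frac{9}{5} - \frac{I}{5}$)
$c{\left(V,p \right)} = 24 + 6 V + 6 p$ ($c{\left(V,p \right)} = 6 \left(\left(4 + V\right) + p\right) = 6 \left(4 + V + p\right) = 24 + 6 V + 6 p$)
$M{\left(z,G \right)} = \frac{56}{5}$ ($M{\left(z,G \right)} = \left(\frac{9}{5} - -1\right) 4 = \left(\frac{9}{5} + 1\right) 4 = \frac{14}{5} \cdot 4 = \frac{56}{5}$)
$1 c{\left(7,A{\left(-5 \right)} \right)} M{\left(4,b \right)} = 1 \left(24 + 6 \cdot 7 + 6 \cdot 2\right) \frac{56}{5} = 1 \left(24 + 42 + 12\right) \frac{56}{5} = 1 \cdot 78 \cdot \frac{56}{5} = 78 \cdot \frac{56}{5} = \frac{4368}{5}$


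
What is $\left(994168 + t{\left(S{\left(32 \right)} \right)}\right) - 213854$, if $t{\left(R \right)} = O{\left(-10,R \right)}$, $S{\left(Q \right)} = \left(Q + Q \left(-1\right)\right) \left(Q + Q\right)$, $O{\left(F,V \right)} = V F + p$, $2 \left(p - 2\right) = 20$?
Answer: $780326$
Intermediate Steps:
$p = 12$ ($p = 2 + \frac{1}{2} \cdot 20 = 2 + 10 = 12$)
$O{\left(F,V \right)} = 12 + F V$ ($O{\left(F,V \right)} = V F + 12 = F V + 12 = 12 + F V$)
$S{\left(Q \right)} = 0$ ($S{\left(Q \right)} = \left(Q - Q\right) 2 Q = 0 \cdot 2 Q = 0$)
$t{\left(R \right)} = 12 - 10 R$
$\left(994168 + t{\left(S{\left(32 \right)} \right)}\right) - 213854 = \left(994168 + \left(12 - 0\right)\right) - 213854 = \left(994168 + \left(12 + 0\right)\right) - 213854 = \left(994168 + 12\right) - 213854 = 994180 - 213854 = 780326$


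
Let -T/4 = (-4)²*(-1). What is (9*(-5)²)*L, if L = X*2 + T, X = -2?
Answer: 13500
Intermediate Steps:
T = 64 (T = -4*(-4)²*(-1) = -64*(-1) = -4*(-16) = 64)
L = 60 (L = -2*2 + 64 = -4 + 64 = 60)
(9*(-5)²)*L = (9*(-5)²)*60 = (9*25)*60 = 225*60 = 13500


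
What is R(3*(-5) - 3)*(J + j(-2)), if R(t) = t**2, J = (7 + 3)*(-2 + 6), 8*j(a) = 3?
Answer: 26163/2 ≈ 13082.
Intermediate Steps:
j(a) = 3/8 (j(a) = (1/8)*3 = 3/8)
J = 40 (J = 10*4 = 40)
R(3*(-5) - 3)*(J + j(-2)) = (3*(-5) - 3)**2*(40 + 3/8) = (-15 - 3)**2*(323/8) = (-18)**2*(323/8) = 324*(323/8) = 26163/2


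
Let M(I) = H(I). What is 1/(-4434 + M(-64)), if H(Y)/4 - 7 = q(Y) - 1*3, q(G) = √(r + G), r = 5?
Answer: -2209/9759834 - I*√59/4879917 ≈ -0.00022634 - 1.574e-6*I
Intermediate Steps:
q(G) = √(5 + G)
H(Y) = 16 + 4*√(5 + Y) (H(Y) = 28 + 4*(√(5 + Y) - 1*3) = 28 + 4*(√(5 + Y) - 3) = 28 + 4*(-3 + √(5 + Y)) = 28 + (-12 + 4*√(5 + Y)) = 16 + 4*√(5 + Y))
M(I) = 16 + 4*√(5 + I)
1/(-4434 + M(-64)) = 1/(-4434 + (16 + 4*√(5 - 64))) = 1/(-4434 + (16 + 4*√(-59))) = 1/(-4434 + (16 + 4*(I*√59))) = 1/(-4434 + (16 + 4*I*√59)) = 1/(-4418 + 4*I*√59)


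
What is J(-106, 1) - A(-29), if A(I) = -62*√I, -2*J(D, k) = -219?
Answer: 219/2 + 62*I*√29 ≈ 109.5 + 333.88*I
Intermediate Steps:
J(D, k) = 219/2 (J(D, k) = -½*(-219) = 219/2)
J(-106, 1) - A(-29) = 219/2 - (-62)*√(-29) = 219/2 - (-62)*I*√29 = 219/2 + 62*I*√29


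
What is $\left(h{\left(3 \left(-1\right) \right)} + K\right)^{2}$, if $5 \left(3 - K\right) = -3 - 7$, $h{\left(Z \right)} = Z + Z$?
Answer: $1$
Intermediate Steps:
$h{\left(Z \right)} = 2 Z$
$K = 5$ ($K = 3 - \frac{-3 - 7}{5} = 3 - -2 = 3 + 2 = 5$)
$\left(h{\left(3 \left(-1\right) \right)} + K\right)^{2} = \left(2 \cdot 3 \left(-1\right) + 5\right)^{2} = \left(2 \left(-3\right) + 5\right)^{2} = \left(-6 + 5\right)^{2} = \left(-1\right)^{2} = 1$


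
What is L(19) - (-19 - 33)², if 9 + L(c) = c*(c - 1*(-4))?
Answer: -2276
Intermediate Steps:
L(c) = -9 + c*(4 + c) (L(c) = -9 + c*(c - 1*(-4)) = -9 + c*(c + 4) = -9 + c*(4 + c))
L(19) - (-19 - 33)² = (-9 + 19² + 4*19) - (-19 - 33)² = (-9 + 361 + 76) - 1*(-52)² = 428 - 1*2704 = 428 - 2704 = -2276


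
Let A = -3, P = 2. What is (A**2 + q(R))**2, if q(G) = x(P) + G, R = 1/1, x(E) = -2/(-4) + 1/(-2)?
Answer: 100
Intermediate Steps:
x(E) = 0 (x(E) = -2*(-1/4) + 1*(-1/2) = 1/2 - 1/2 = 0)
R = 1
q(G) = G (q(G) = 0 + G = G)
(A**2 + q(R))**2 = ((-3)**2 + 1)**2 = (9 + 1)**2 = 10**2 = 100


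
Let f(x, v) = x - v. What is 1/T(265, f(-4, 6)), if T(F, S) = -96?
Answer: -1/96 ≈ -0.010417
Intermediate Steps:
1/T(265, f(-4, 6)) = 1/(-96) = -1/96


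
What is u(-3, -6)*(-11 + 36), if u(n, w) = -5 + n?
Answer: -200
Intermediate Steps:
u(-3, -6)*(-11 + 36) = (-5 - 3)*(-11 + 36) = -8*25 = -200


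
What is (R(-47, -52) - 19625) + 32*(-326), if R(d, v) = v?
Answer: -30109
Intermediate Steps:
(R(-47, -52) - 19625) + 32*(-326) = (-52 - 19625) + 32*(-326) = -19677 - 10432 = -30109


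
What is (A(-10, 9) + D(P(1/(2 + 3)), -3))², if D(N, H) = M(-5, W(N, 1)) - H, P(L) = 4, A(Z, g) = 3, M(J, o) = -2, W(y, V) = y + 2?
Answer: 16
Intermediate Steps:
W(y, V) = 2 + y
D(N, H) = -2 - H
(A(-10, 9) + D(P(1/(2 + 3)), -3))² = (3 + (-2 - 1*(-3)))² = (3 + (-2 + 3))² = (3 + 1)² = 4² = 16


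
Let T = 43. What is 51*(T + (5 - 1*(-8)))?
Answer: 2856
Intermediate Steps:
51*(T + (5 - 1*(-8))) = 51*(43 + (5 - 1*(-8))) = 51*(43 + (5 + 8)) = 51*(43 + 13) = 51*56 = 2856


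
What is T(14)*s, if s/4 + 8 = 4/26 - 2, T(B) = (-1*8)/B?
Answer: 2048/91 ≈ 22.505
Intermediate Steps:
T(B) = -8/B
s = -512/13 (s = -32 + 4*(4/26 - 2) = -32 + 4*(4*(1/26) - 2) = -32 + 4*(2/13 - 2) = -32 + 4*(-24/13) = -32 - 96/13 = -512/13 ≈ -39.385)
T(14)*s = -8/14*(-512/13) = -8*1/14*(-512/13) = -4/7*(-512/13) = 2048/91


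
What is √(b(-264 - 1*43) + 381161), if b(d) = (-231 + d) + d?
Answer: 2*√95079 ≈ 616.70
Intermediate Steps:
b(d) = -231 + 2*d
√(b(-264 - 1*43) + 381161) = √((-231 + 2*(-264 - 1*43)) + 381161) = √((-231 + 2*(-264 - 43)) + 381161) = √((-231 + 2*(-307)) + 381161) = √((-231 - 614) + 381161) = √(-845 + 381161) = √380316 = 2*√95079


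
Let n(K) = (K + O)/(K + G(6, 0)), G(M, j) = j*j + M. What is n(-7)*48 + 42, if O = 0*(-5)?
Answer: 378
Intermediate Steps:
G(M, j) = M + j² (G(M, j) = j² + M = M + j²)
O = 0
n(K) = K/(6 + K) (n(K) = (K + 0)/(K + (6 + 0²)) = K/(K + (6 + 0)) = K/(K + 6) = K/(6 + K))
n(-7)*48 + 42 = -7/(6 - 7)*48 + 42 = -7/(-1)*48 + 42 = -7*(-1)*48 + 42 = 7*48 + 42 = 336 + 42 = 378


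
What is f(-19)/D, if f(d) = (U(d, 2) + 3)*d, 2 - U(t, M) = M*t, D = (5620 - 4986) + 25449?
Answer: -817/26083 ≈ -0.031323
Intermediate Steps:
D = 26083 (D = 634 + 25449 = 26083)
U(t, M) = 2 - M*t
f(d) = d*(5 - 2*d) (f(d) = ((2 - 1*2*d) + 3)*d = ((2 - 2*d) + 3)*d = (5 - 2*d)*d = d*(5 - 2*d))
f(-19)/D = -19*(5 - 2*(-19))/26083 = -19*(5 + 38)*(1/26083) = -19*43*(1/26083) = -817*1/26083 = -817/26083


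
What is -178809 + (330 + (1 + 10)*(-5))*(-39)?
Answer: -189534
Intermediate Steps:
-178809 + (330 + (1 + 10)*(-5))*(-39) = -178809 + (330 + 11*(-5))*(-39) = -178809 + (330 - 55)*(-39) = -178809 + 275*(-39) = -178809 - 10725 = -189534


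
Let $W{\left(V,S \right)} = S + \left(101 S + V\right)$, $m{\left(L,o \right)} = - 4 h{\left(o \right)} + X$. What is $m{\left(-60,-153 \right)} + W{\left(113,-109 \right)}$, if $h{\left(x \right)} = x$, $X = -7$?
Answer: $-10400$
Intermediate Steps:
$m{\left(L,o \right)} = -7 - 4 o$ ($m{\left(L,o \right)} = - 4 o - 7 = -7 - 4 o$)
$W{\left(V,S \right)} = V + 102 S$ ($W{\left(V,S \right)} = S + \left(V + 101 S\right) = V + 102 S$)
$m{\left(-60,-153 \right)} + W{\left(113,-109 \right)} = \left(-7 - -612\right) + \left(113 + 102 \left(-109\right)\right) = \left(-7 + 612\right) + \left(113 - 11118\right) = 605 - 11005 = -10400$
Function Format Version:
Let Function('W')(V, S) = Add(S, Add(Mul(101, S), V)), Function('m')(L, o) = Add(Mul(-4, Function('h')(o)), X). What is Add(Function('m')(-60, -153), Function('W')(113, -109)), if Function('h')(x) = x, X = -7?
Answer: -10400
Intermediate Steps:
Function('m')(L, o) = Add(-7, Mul(-4, o)) (Function('m')(L, o) = Add(Mul(-4, o), -7) = Add(-7, Mul(-4, o)))
Function('W')(V, S) = Add(V, Mul(102, S)) (Function('W')(V, S) = Add(S, Add(V, Mul(101, S))) = Add(V, Mul(102, S)))
Add(Function('m')(-60, -153), Function('W')(113, -109)) = Add(Add(-7, Mul(-4, -153)), Add(113, Mul(102, -109))) = Add(Add(-7, 612), Add(113, -11118)) = Add(605, -11005) = -10400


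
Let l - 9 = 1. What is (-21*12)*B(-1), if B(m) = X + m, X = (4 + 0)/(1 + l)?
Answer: 1764/11 ≈ 160.36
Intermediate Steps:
l = 10 (l = 9 + 1 = 10)
X = 4/11 (X = (4 + 0)/(1 + 10) = 4/11 ≈ 0.36364)
B(m) = 4/11 + m
(-21*12)*B(-1) = (-21*12)*(4/11 - 1) = -252*(-7/11) = 1764/11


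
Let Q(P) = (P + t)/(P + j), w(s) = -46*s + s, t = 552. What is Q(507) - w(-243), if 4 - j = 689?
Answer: -1947489/178 ≈ -10941.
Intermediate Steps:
j = -685 (j = 4 - 1*689 = 4 - 689 = -685)
w(s) = -45*s
Q(P) = (552 + P)/(-685 + P) (Q(P) = (P + 552)/(P - 685) = (552 + P)/(-685 + P))
Q(507) - w(-243) = (552 + 507)/(-685 + 507) - (-45)*(-243) = 1059/(-178) - 1*10935 = -1/178*1059 - 10935 = -1059/178 - 10935 = -1947489/178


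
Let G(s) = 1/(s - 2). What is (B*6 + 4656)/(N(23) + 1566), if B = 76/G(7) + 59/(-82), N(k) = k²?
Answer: 284199/85895 ≈ 3.3087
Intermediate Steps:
G(s) = 1/(-2 + s)
B = 31101/82 (B = 76/(1/(-2 + 7)) + 59/(-82) = 76/(1/5) + 59*(-1/82) = 76/(⅕) - 59/82 = 76*5 - 59/82 = 380 - 59/82 = 31101/82 ≈ 379.28)
(B*6 + 4656)/(N(23) + 1566) = ((31101/82)*6 + 4656)/(23² + 1566) = (93303/41 + 4656)/(529 + 1566) = (284199/41)/2095 = (284199/41)*(1/2095) = 284199/85895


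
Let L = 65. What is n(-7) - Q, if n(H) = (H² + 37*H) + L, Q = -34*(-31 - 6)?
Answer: -1403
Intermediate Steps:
Q = 1258 (Q = -34*(-37) = 1258)
n(H) = 65 + H² + 37*H (n(H) = (H² + 37*H) + 65 = 65 + H² + 37*H)
n(-7) - Q = (65 + (-7)² + 37*(-7)) - 1*1258 = (65 + 49 - 259) - 1258 = -145 - 1258 = -1403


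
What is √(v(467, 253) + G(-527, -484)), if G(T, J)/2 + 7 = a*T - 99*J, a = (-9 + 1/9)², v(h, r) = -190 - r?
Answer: 5*√39191/9 ≈ 109.98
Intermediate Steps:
a = 6400/81 (a = (-9 + ⅑)² = (-80/9)² = 6400/81 ≈ 79.012)
G(T, J) = -14 - 198*J + 12800*T/81 (G(T, J) = -14 + 2*(6400*T/81 - 99*J) = -14 + 2*(-99*J + 6400*T/81) = -14 + (-198*J + 12800*T/81) = -14 - 198*J + 12800*T/81)
√(v(467, 253) + G(-527, -484)) = √((-190 - 1*253) + (-14 - 198*(-484) + (12800/81)*(-527))) = √((-190 - 253) + (-14 + 95832 - 6745600/81)) = √(-443 + 1015658/81) = √(979775/81) = 5*√39191/9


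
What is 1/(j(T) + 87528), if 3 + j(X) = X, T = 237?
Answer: 1/87762 ≈ 1.1394e-5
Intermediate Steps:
j(X) = -3 + X
1/(j(T) + 87528) = 1/((-3 + 237) + 87528) = 1/(234 + 87528) = 1/87762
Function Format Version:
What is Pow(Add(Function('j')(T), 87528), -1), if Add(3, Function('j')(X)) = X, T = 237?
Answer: Rational(1, 87762) ≈ 1.1394e-5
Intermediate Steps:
Function('j')(X) = Add(-3, X)
Pow(Add(Function('j')(T), 87528), -1) = Pow(Add(Add(-3, 237), 87528), -1) = Pow(Add(234, 87528), -1) = Pow(87762, -1) = Rational(1, 87762)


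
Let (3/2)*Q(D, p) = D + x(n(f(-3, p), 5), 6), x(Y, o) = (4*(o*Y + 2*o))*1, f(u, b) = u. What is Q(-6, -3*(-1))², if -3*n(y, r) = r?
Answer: 16/9 ≈ 1.7778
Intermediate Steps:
n(y, r) = -r/3
x(Y, o) = 8*o + 4*Y*o (x(Y, o) = (4*(Y*o + 2*o))*1 = (4*(2*o + Y*o))*1 = (8*o + 4*Y*o)*1 = 8*o + 4*Y*o)
Q(D, p) = 16/3 + 2*D/3 (Q(D, p) = 2*(D + 4*6*(2 - ⅓*5))/3 = 2*(D + 4*6*(2 - 5/3))/3 = 2*(D + 4*6*(⅓))/3 = 2*(D + 8)/3 = 2*(8 + D)/3 = 16/3 + 2*D/3)
Q(-6, -3*(-1))² = (16/3 + (⅔)*(-6))² = (16/3 - 4)² = (4/3)² = 16/9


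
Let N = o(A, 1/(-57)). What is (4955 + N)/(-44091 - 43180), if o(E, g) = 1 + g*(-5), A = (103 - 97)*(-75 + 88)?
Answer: -282497/4974447 ≈ -0.056790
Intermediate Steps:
A = 78 (A = 6*13 = 78)
o(E, g) = 1 - 5*g
N = 62/57 (N = 1 - 5/(-57) = 1 - 5*(-1/57) = 1 + 5/57 = 62/57 ≈ 1.0877)
(4955 + N)/(-44091 - 43180) = (4955 + 62/57)/(-44091 - 43180) = (282497/57)/(-87271) = (282497/57)*(-1/87271) = -282497/4974447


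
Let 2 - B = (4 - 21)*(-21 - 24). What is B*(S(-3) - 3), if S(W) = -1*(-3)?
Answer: 0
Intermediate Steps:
S(W) = 3
B = -763 (B = 2 - (4 - 21)*(-21 - 24) = 2 - (-17)*(-45) = 2 - 1*765 = 2 - 765 = -763)
B*(S(-3) - 3) = -763*(3 - 3) = -763*0 = 0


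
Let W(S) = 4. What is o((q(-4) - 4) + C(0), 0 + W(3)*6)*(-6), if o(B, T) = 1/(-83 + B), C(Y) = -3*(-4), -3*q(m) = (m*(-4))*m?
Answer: 18/161 ≈ 0.11180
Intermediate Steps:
q(m) = 4*m²/3 (q(m) = -m*(-4)*m/3 = -(-4*m)*m/3 = -(-4)*m²/3 = 4*m²/3)
C(Y) = 12
o((q(-4) - 4) + C(0), 0 + W(3)*6)*(-6) = -6/(-83 + (((4/3)*(-4)² - 4) + 12)) = -6/(-83 + (((4/3)*16 - 4) + 12)) = -6/(-83 + ((64/3 - 4) + 12)) = -6/(-83 + (52/3 + 12)) = -6/(-83 + 88/3) = -6/(-161/3) = -3/161*(-6) = 18/161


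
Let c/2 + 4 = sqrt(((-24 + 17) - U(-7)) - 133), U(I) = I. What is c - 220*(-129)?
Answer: 28372 + 2*I*sqrt(133) ≈ 28372.0 + 23.065*I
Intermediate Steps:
c = -8 + 2*I*sqrt(133) (c = -8 + 2*sqrt(((-24 + 17) - 1*(-7)) - 133) = -8 + 2*sqrt((-7 + 7) - 133) = -8 + 2*sqrt(0 - 133) = -8 + 2*sqrt(-133) = -8 + 2*(I*sqrt(133)) = -8 + 2*I*sqrt(133) ≈ -8.0 + 23.065*I)
c - 220*(-129) = (-8 + 2*I*sqrt(133)) - 220*(-129) = (-8 + 2*I*sqrt(133)) + 28380 = 28372 + 2*I*sqrt(133)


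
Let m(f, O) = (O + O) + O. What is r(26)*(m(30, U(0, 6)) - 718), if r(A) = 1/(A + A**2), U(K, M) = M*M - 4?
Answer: -311/351 ≈ -0.88604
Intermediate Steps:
U(K, M) = -4 + M**2 (U(K, M) = M**2 - 4 = -4 + M**2)
m(f, O) = 3*O (m(f, O) = 2*O + O = 3*O)
r(26)*(m(30, U(0, 6)) - 718) = (1/(26*(1 + 26)))*(3*(-4 + 6**2) - 718) = ((1/26)/27)*(3*(-4 + 36) - 718) = ((1/26)*(1/27))*(3*32 - 718) = (96 - 718)/702 = (1/702)*(-622) = -311/351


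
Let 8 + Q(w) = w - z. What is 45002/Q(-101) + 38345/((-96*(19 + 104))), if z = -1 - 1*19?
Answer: -534796321/1050912 ≈ -508.89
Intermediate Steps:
z = -20 (z = -1 - 19 = -20)
Q(w) = 12 + w (Q(w) = -8 + (w - 1*(-20)) = -8 + (w + 20) = -8 + (20 + w) = 12 + w)
45002/Q(-101) + 38345/((-96*(19 + 104))) = 45002/(12 - 101) + 38345/((-96*(19 + 104))) = 45002/(-89) + 38345/((-96*123)) = 45002*(-1/89) + 38345/(-11808) = -45002/89 + 38345*(-1/11808) = -45002/89 - 38345/11808 = -534796321/1050912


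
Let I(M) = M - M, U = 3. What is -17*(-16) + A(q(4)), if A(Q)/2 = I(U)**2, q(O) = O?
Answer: 272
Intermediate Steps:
I(M) = 0
A(Q) = 0 (A(Q) = 2*0**2 = 2*0 = 0)
-17*(-16) + A(q(4)) = -17*(-16) + 0 = 272 + 0 = 272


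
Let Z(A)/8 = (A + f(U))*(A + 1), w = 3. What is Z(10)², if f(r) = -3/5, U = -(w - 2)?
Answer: 17106496/25 ≈ 6.8426e+5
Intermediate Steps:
U = -1 (U = -(3 - 2) = -1*1 = -1)
f(r) = -⅗ (f(r) = -3*⅕ = -⅗)
Z(A) = 8*(1 + A)*(-⅗ + A) (Z(A) = 8*((A - ⅗)*(A + 1)) = 8*((-⅗ + A)*(1 + A)) = 8*((1 + A)*(-⅗ + A)) = 8*(1 + A)*(-⅗ + A))
Z(10)² = (-24/5 + 8*10² + (16/5)*10)² = (-24/5 + 8*100 + 32)² = (-24/5 + 800 + 32)² = (4136/5)² = 17106496/25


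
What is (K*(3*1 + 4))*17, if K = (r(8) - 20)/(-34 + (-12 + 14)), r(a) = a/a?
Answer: 2261/32 ≈ 70.656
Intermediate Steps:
r(a) = 1
K = 19/32 (K = (1 - 20)/(-34 + (-12 + 14)) = -19/(-34 + 2) = -19/(-32) = -19*(-1/32) = 19/32 ≈ 0.59375)
(K*(3*1 + 4))*17 = (19*(3*1 + 4)/32)*17 = (19*(3 + 4)/32)*17 = ((19/32)*7)*17 = (133/32)*17 = 2261/32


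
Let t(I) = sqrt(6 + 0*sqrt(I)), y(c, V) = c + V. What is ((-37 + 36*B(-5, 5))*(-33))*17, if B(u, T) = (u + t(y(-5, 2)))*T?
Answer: 525657 - 100980*sqrt(6) ≈ 2.7831e+5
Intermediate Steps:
y(c, V) = V + c
t(I) = sqrt(6) (t(I) = sqrt(6 + 0) = sqrt(6))
B(u, T) = T*(u + sqrt(6)) (B(u, T) = (u + sqrt(6))*T = T*(u + sqrt(6)))
((-37 + 36*B(-5, 5))*(-33))*17 = ((-37 + 36*(5*(-5 + sqrt(6))))*(-33))*17 = ((-37 + 36*(-25 + 5*sqrt(6)))*(-33))*17 = ((-37 + (-900 + 180*sqrt(6)))*(-33))*17 = ((-937 + 180*sqrt(6))*(-33))*17 = (30921 - 5940*sqrt(6))*17 = 525657 - 100980*sqrt(6)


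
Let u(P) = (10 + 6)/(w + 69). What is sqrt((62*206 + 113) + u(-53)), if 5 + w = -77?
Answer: sqrt(2177357)/13 ≈ 113.51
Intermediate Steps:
w = -82 (w = -5 - 77 = -82)
u(P) = -16/13 (u(P) = (10 + 6)/(-82 + 69) = 16/(-13) = 16*(-1/13) = -16/13)
sqrt((62*206 + 113) + u(-53)) = sqrt((62*206 + 113) - 16/13) = sqrt((12772 + 113) - 16/13) = sqrt(12885 - 16/13) = sqrt(167489/13) = sqrt(2177357)/13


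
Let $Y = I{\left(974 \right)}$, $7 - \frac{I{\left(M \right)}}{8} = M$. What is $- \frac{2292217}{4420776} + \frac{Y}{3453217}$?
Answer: $- \frac{7949721835225}{15265898836392} \approx -0.52075$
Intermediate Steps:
$I{\left(M \right)} = 56 - 8 M$
$Y = -7736$ ($Y = 56 - 7792 = -7736$)
$- \frac{2292217}{4420776} + \frac{Y}{3453217} = - \frac{2292217}{4420776} - \frac{7736}{3453217} = - \frac{7949721835225}{15265898836392}$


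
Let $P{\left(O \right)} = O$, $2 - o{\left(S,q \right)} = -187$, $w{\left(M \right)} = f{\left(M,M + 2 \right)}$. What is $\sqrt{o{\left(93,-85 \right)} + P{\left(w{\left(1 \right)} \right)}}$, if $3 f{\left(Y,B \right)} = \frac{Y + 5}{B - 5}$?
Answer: $2 \sqrt{47} \approx 13.711$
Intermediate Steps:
$f{\left(Y,B \right)} = \frac{5 + Y}{3 \left(-5 + B\right)}$ ($f{\left(Y,B \right)} = \frac{\left(Y + 5\right) \frac{1}{B - 5}}{3} = \frac{\left(5 + Y\right) \frac{1}{-5 + B}}{3} = \frac{\frac{1}{-5 + B} \left(5 + Y\right)}{3} = \frac{5 + Y}{3 \left(-5 + B\right)}$)
$w{\left(M \right)} = \frac{5 + M}{3 \left(-3 + M\right)}$ ($w{\left(M \right)} = \frac{5 + M}{3 \left(-5 + \left(M + 2\right)\right)} = \frac{5 + M}{3 \left(-5 + \left(2 + M\right)\right)} = \frac{5 + M}{3 \left(-3 + M\right)}$)
$o{\left(S,q \right)} = 189$ ($o{\left(S,q \right)} = 2 - -187 = 2 + 187 = 189$)
$\sqrt{o{\left(93,-85 \right)} + P{\left(w{\left(1 \right)} \right)}} = \sqrt{189 + \frac{5 + 1}{3 \left(-3 + 1\right)}} = \sqrt{189 + \frac{1}{3} \frac{1}{-2} \cdot 6} = \sqrt{189 + \frac{1}{3} \left(- \frac{1}{2}\right) 6} = \sqrt{189 - 1} = \sqrt{188} = 2 \sqrt{47}$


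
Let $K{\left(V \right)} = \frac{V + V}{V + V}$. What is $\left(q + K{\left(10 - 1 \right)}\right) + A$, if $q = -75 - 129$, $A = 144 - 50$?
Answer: $-109$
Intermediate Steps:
$A = 94$
$K{\left(V \right)} = 1$ ($K{\left(V \right)} = \frac{2 V}{2 V} = 2 V \frac{1}{2 V} = 1$)
$q = -204$
$\left(q + K{\left(10 - 1 \right)}\right) + A = \left(-204 + 1\right) + 94 = -203 + 94 = -109$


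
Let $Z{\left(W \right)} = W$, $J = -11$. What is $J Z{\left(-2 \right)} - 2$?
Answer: $20$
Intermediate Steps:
$J Z{\left(-2 \right)} - 2 = \left(-11\right) \left(-2\right) - 2 = 22 - 2 = 20$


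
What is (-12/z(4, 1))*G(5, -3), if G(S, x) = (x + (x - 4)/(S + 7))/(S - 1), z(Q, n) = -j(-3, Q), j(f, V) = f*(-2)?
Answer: -43/24 ≈ -1.7917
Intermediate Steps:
j(f, V) = -2*f
z(Q, n) = -6 (z(Q, n) = -(-2)*(-3) = -1*6 = -6)
G(S, x) = (x + (-4 + x)/(7 + S))/(-1 + S)
(-12/z(4, 1))*G(5, -3) = (-12/(-6))*((-4 + 8*(-3) + 5*(-3))/(-7 + 5**2 + 6*5)) = (-12*(-1/6))*((-4 - 24 - 15)/(-7 + 25 + 30)) = 2*(-43/48) = -43/24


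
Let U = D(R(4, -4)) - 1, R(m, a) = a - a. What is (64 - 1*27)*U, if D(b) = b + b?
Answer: -37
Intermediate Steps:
R(m, a) = 0
D(b) = 2*b
U = -1 (U = 2*0 - 1 = 0 - 1 = -1)
(64 - 1*27)*U = (64 - 1*27)*(-1) = (64 - 27)*(-1) = 37*(-1) = -37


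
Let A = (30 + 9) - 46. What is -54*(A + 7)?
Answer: 0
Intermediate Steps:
A = -7 (A = 39 - 46 = -7)
-54*(A + 7) = -54*(-7 + 7) = -54*0 = 0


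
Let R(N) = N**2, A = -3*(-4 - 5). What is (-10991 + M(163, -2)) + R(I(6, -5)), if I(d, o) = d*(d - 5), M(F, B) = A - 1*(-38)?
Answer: -10890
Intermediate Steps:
A = 27 (A = -3*(-9) = 27)
M(F, B) = 65 (M(F, B) = 27 - 1*(-38) = 27 + 38 = 65)
I(d, o) = d*(-5 + d)
(-10991 + M(163, -2)) + R(I(6, -5)) = (-10991 + 65) + (6*(-5 + 6))**2 = -10926 + (6*1)**2 = -10926 + 6**2 = -10926 + 36 = -10890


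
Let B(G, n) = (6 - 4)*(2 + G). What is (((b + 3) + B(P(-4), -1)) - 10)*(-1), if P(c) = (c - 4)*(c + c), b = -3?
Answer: -122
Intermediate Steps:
P(c) = 2*c*(-4 + c) (P(c) = (-4 + c)*(2*c) = 2*c*(-4 + c))
B(G, n) = 4 + 2*G (B(G, n) = 2*(2 + G) = 4 + 2*G)
(((b + 3) + B(P(-4), -1)) - 10)*(-1) = (((-3 + 3) + (4 + 2*(2*(-4)*(-4 - 4)))) - 10)*(-1) = ((0 + (4 + 2*(2*(-4)*(-8)))) - 10)*(-1) = ((0 + (4 + 2*64)) - 10)*(-1) = ((0 + (4 + 128)) - 10)*(-1) = ((0 + 132) - 10)*(-1) = (132 - 10)*(-1) = 122*(-1) = -122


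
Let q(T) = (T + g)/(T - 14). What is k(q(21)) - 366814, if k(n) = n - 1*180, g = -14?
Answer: -366993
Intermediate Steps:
q(T) = 1 (q(T) = (T - 14)/(T - 14) = (-14 + T)/(-14 + T) = 1)
k(n) = -180 + n (k(n) = n - 180 = -180 + n)
k(q(21)) - 366814 = (-180 + 1) - 366814 = -179 - 366814 = -366993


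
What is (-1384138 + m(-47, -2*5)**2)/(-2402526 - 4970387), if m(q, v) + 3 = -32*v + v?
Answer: 1289889/7372913 ≈ 0.17495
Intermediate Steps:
m(q, v) = -3 - 31*v (m(q, v) = -3 + (-32*v + v) = -3 - 31*v)
(-1384138 + m(-47, -2*5)**2)/(-2402526 - 4970387) = (-1384138 + (-3 - (-62)*5)**2)/(-2402526 - 4970387) = (-1384138 + (-3 - 31*(-10))**2)/(-7372913) = (-1384138 + (-3 + 310)**2)*(-1/7372913) = (-1384138 + 307**2)*(-1/7372913) = (-1384138 + 94249)*(-1/7372913) = -1289889*(-1/7372913) = 1289889/7372913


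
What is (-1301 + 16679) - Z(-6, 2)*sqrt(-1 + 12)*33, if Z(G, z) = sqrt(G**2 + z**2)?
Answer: 15378 - 66*sqrt(110) ≈ 14686.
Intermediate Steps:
(-1301 + 16679) - Z(-6, 2)*sqrt(-1 + 12)*33 = (-1301 + 16679) - sqrt((-6)**2 + 2**2)*sqrt(-1 + 12)*33 = 15378 - sqrt(36 + 4)*sqrt(11)*33 = 15378 - sqrt(40)*sqrt(11)*33 = 15378 - (2*sqrt(10))*sqrt(11)*33 = 15378 - 2*sqrt(110)*33 = 15378 - 66*sqrt(110)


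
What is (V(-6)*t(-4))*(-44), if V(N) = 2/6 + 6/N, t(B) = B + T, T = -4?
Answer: -704/3 ≈ -234.67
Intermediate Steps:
t(B) = -4 + B (t(B) = B - 4 = -4 + B)
V(N) = 1/3 + 6/N (V(N) = 2*(1/6) + 6/N = 1/3 + 6/N)
(V(-6)*t(-4))*(-44) = (((1/3)*(18 - 6)/(-6))*(-4 - 4))*(-44) = (((1/3)*(-1/6)*12)*(-8))*(-44) = -2/3*(-8)*(-44) = (16/3)*(-44) = -704/3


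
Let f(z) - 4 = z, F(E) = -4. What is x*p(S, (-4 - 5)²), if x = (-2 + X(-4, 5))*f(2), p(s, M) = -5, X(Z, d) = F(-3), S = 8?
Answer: 180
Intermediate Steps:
f(z) = 4 + z
X(Z, d) = -4
x = -36 (x = (-2 - 4)*(4 + 2) = -6*6 = -36)
x*p(S, (-4 - 5)²) = -36*(-5) = 180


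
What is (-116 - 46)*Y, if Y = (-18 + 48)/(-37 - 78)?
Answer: 972/23 ≈ 42.261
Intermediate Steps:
Y = -6/23 (Y = 30/(-115) = 30*(-1/115) = -6/23 ≈ -0.26087)
(-116 - 46)*Y = (-116 - 46)*(-6/23) = -162*(-6/23) = 972/23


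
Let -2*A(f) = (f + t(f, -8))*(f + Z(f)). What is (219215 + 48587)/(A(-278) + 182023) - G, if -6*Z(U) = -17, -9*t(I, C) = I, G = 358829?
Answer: -1434112074631/3996665 ≈ -3.5883e+5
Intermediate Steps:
t(I, C) = -I/9
Z(U) = 17/6 (Z(U) = -⅙*(-17) = 17/6)
A(f) = -4*f*(17/6 + f)/9 (A(f) = -(f - f/9)*(f + 17/6)/2 = -8*f/9*(17/6 + f)/2 = -4*f*(17/6 + f)/9)
(219215 + 48587)/(A(-278) + 182023) - G = (219215 + 48587)/((2/27)*(-278)*(-17 - 6*(-278)) + 182023) - 1*358829 = 267802/((2/27)*(-278)*(-17 + 1668) + 182023) - 358829 = 267802/((2/27)*(-278)*1651 + 182023) - 358829 = 267802/(-917956/27 + 182023) - 358829 = 267802/(3996665/27) - 358829 = 267802*(27/3996665) - 358829 = 7230654/3996665 - 358829 = -1434112074631/3996665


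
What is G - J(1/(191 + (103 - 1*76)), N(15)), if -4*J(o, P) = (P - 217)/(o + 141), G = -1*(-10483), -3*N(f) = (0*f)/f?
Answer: 644450221/61478 ≈ 10483.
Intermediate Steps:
N(f) = 0 (N(f) = -0*f/(3*f) = -0/f = -⅓*0 = 0)
G = 10483
J(o, P) = -(-217 + P)/(4*(141 + o)) (J(o, P) = -(P - 217)/(4*(o + 141)) = -(-217 + P)/(4*(141 + o)))
G - J(1/(191 + (103 - 1*76)), N(15)) = 10483 - (217 - 1*0)/(4*(141 + 1/(191 + (103 - 1*76)))) = 10483 - (217 + 0)/(4*(141 + 1/(191 + (103 - 76)))) = 10483 - 217/(4*(141 + 1/(191 + 27))) = 10483 - 217/(4*(141 + 1/218)) = 10483 - 217/(4*30739/218) = 10483 - 218*217/(4*30739) = 10483 - 1*23653/61478 = 10483 - 23653/61478 = 644450221/61478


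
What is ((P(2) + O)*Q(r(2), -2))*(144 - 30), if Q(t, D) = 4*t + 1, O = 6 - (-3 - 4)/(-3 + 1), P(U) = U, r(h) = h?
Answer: 4617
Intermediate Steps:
O = 5/2 (O = 6 - (-7)/(-2) = 6 - (-7)*(-1)/2 = 6 - 1*7/2 = 6 - 7/2 = 5/2 ≈ 2.5000)
Q(t, D) = 1 + 4*t
((P(2) + O)*Q(r(2), -2))*(144 - 30) = ((2 + 5/2)*(1 + 4*2))*(144 - 30) = (9*(1 + 8)/2)*114 = ((9/2)*9)*114 = (81/2)*114 = 4617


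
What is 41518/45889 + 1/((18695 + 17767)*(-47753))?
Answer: 72289891281059/79900544898654 ≈ 0.90475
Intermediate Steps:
41518/45889 + 1/((18695 + 17767)*(-47753)) = 41518*(1/45889) - 1/47753/36462 = 41518/45889 + (1/36462)*(-1/47753) = 41518/45889 - 1/1741169886 = 72289891281059/79900544898654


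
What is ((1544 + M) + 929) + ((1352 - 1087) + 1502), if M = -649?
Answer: 3591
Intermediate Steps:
((1544 + M) + 929) + ((1352 - 1087) + 1502) = ((1544 - 649) + 929) + ((1352 - 1087) + 1502) = (895 + 929) + (265 + 1502) = 1824 + 1767 = 3591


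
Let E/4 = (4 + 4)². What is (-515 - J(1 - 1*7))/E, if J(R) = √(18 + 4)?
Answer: -515/256 - √22/256 ≈ -2.0300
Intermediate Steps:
E = 256 (E = 4*(4 + 4)² = 4*8² = 4*64 = 256)
J(R) = √22
(-515 - J(1 - 1*7))/E = (-515 - √22)/256 = (-515 - √22)*(1/256) = -515/256 - √22/256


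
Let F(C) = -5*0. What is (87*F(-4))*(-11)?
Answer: 0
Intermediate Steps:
F(C) = 0
(87*F(-4))*(-11) = (87*0)*(-11) = 0*(-11) = 0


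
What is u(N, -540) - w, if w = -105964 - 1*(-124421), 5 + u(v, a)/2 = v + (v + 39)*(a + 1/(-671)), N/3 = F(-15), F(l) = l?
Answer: -8103655/671 ≈ -12077.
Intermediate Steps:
N = -45 (N = 3*(-15) = -45)
u(v, a) = -10 + 2*v + 2*(39 + v)*(-1/671 + a) (u(v, a) = -10 + 2*(v + (v + 39)*(a + 1/(-671))) = -10 + 2*(v + (39 + v)*(a - 1/671)) = -10 + 2*(v + (39 + v)*(-1/671 + a)) = -10 + (2*v + 2*(39 + v)*(-1/671 + a)) = -10 + 2*v + 2*(39 + v)*(-1/671 + a))
w = 18457 (w = -105964 + 124421 = 18457)
u(N, -540) - w = (-6788/671 + 78*(-540) + (1340/671)*(-45) + 2*(-540)*(-45)) - 1*18457 = (-6788/671 - 42120 - 60300/671 + 48600) - 18457 = 4280992/671 - 18457 = -8103655/671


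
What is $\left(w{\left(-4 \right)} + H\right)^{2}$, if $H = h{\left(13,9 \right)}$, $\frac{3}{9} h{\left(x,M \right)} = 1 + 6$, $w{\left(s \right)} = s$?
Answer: $289$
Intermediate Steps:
$h{\left(x,M \right)} = 21$ ($h{\left(x,M \right)} = 3 \left(1 + 6\right) = 3 \cdot 7 = 21$)
$H = 21$
$\left(w{\left(-4 \right)} + H\right)^{2} = \left(-4 + 21\right)^{2} = 17^{2} = 289$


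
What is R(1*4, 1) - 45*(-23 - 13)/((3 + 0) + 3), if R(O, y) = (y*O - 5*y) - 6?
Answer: 263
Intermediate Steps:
R(O, y) = -6 - 5*y + O*y (R(O, y) = (O*y - 5*y) - 6 = (-5*y + O*y) - 6 = -6 - 5*y + O*y)
R(1*4, 1) - 45*(-23 - 13)/((3 + 0) + 3) = (-6 - 5*1 + (1*4)*1) - 45*(-23 - 13)/((3 + 0) + 3) = (-6 - 5 + 4*1) - (-1620)/(3 + 3) = (-6 - 5 + 4) - (-1620)/6 = -7 - (-1620)/6 = -7 - 45*(-6) = -7 + 270 = 263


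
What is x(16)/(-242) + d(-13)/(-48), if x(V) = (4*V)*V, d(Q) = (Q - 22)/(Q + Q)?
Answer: -643211/151008 ≈ -4.2595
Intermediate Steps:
d(Q) = (-22 + Q)/(2*Q) (d(Q) = (-22 + Q)/((2*Q)) = (-22 + Q)*(1/(2*Q)) = (-22 + Q)/(2*Q))
x(V) = 4*V²
x(16)/(-242) + d(-13)/(-48) = (4*16²)/(-242) + ((½)*(-22 - 13)/(-13))/(-48) = (4*256)*(-1/242) + ((½)*(-1/13)*(-35))*(-1/48) = 1024*(-1/242) + (35/26)*(-1/48) = -512/121 - 35/1248 = -643211/151008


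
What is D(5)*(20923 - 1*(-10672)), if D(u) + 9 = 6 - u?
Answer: -252760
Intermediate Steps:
D(u) = -3 - u (D(u) = -9 + (6 - u) = -3 - u)
D(5)*(20923 - 1*(-10672)) = (-3 - 1*5)*(20923 - 1*(-10672)) = (-3 - 5)*(20923 + 10672) = -8*31595 = -252760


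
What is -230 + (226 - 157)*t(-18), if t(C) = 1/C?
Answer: -1403/6 ≈ -233.83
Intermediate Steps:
-230 + (226 - 157)*t(-18) = -230 + (226 - 157)/(-18) = -230 + 69*(-1/18) = -230 - 23/6 = -1403/6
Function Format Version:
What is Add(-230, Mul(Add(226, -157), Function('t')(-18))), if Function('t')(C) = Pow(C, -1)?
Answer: Rational(-1403, 6) ≈ -233.83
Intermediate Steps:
Add(-230, Mul(Add(226, -157), Function('t')(-18))) = Add(-230, Mul(Add(226, -157), Pow(-18, -1))) = Add(-230, Mul(69, Rational(-1, 18))) = Add(-230, Rational(-23, 6)) = Rational(-1403, 6)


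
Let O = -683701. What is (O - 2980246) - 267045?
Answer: -3930992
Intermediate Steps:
(O - 2980246) - 267045 = (-683701 - 2980246) - 267045 = -3663947 - 267045 = -3930992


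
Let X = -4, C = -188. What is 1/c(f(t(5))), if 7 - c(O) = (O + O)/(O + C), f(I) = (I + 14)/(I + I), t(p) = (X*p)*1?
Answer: 3757/26305 ≈ 0.14282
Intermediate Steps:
t(p) = -4*p (t(p) = -4*p*1 = -4*p)
f(I) = (14 + I)/(2*I) (f(I) = (14 + I)/((2*I)) = (14 + I)*(1/(2*I)) = (14 + I)/(2*I))
c(O) = 7 - 2*O/(-188 + O) (c(O) = 7 - (O + O)/(O - 188) = 7 - 2*O/(-188 + O))
1/c(f(t(5))) = 1/((-1316 + 5*((14 - 4*5)/(2*((-4*5)))))/(-188 + (14 - 4*5)/(2*((-4*5))))) = 1/((-1316 + 5*((½)*(14 - 20)/(-20)))/(-188 + (½)*(14 - 20)/(-20))) = 1/((-1316 + 5*((½)*(-1/20)*(-6)))/(-188 + (½)*(-1/20)*(-6))) = 1/((-1316 + 5*(3/20))/(-188 + 3/20)) = 1/((-1316 + ¾)/(-3757/20)) = 1/(-20/3757*(-5261/4)) = 1/(26305/3757) = 3757/26305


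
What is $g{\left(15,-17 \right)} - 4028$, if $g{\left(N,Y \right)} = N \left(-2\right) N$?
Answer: $-4478$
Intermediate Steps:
$g{\left(N,Y \right)} = - 2 N^{2}$ ($g{\left(N,Y \right)} = - 2 N N = - 2 N^{2}$)
$g{\left(15,-17 \right)} - 4028 = - 2 \cdot 15^{2} - 4028 = \left(-2\right) 225 - 4028 = -450 - 4028 = -4478$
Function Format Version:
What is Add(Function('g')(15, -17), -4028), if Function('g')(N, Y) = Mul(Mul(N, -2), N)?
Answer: -4478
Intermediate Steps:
Function('g')(N, Y) = Mul(-2, Pow(N, 2)) (Function('g')(N, Y) = Mul(Mul(-2, N), N) = Mul(-2, Pow(N, 2)))
Add(Function('g')(15, -17), -4028) = Add(Mul(-2, Pow(15, 2)), -4028) = Add(Mul(-2, 225), -4028) = Add(-450, -4028) = -4478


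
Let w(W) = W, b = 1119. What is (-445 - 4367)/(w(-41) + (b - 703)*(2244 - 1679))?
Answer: -1604/78333 ≈ -0.020477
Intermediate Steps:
(-445 - 4367)/(w(-41) + (b - 703)*(2244 - 1679)) = (-445 - 4367)/(-41 + (1119 - 703)*(2244 - 1679)) = -4812/(-41 + 416*565) = -4812/(-41 + 235040) = -4812/234999 = -4812*1/234999 = -1604/78333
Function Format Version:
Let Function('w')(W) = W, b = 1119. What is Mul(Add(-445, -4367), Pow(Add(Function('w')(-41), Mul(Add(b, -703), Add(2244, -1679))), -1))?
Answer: Rational(-1604, 78333) ≈ -0.020477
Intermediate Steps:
Mul(Add(-445, -4367), Pow(Add(Function('w')(-41), Mul(Add(b, -703), Add(2244, -1679))), -1)) = Mul(Add(-445, -4367), Pow(Add(-41, Mul(Add(1119, -703), Add(2244, -1679))), -1)) = Mul(-4812, Pow(Add(-41, Mul(416, 565)), -1)) = Mul(-4812, Pow(Add(-41, 235040), -1)) = Mul(-4812, Pow(234999, -1)) = Mul(-4812, Rational(1, 234999)) = Rational(-1604, 78333)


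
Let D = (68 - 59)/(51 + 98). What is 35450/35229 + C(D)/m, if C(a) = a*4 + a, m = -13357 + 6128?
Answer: 38182354145/37945895709 ≈ 1.0062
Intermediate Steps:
m = -7229
D = 9/149 ≈ 0.060403
C(a) = 5*a (C(a) = 4*a + a = 5*a)
35450/35229 + C(D)/m = 35450/35229 + (5*(9/149))/(-7229) = 35450*(1/35229) + (45/149)*(-1/7229) = 35450/35229 - 45/1077121 = 38182354145/37945895709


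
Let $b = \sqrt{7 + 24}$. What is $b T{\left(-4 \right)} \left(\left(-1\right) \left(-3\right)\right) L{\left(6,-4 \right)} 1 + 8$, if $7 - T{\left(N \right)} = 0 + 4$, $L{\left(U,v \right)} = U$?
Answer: $8 + 54 \sqrt{31} \approx 308.66$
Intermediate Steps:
$T{\left(N \right)} = 3$ ($T{\left(N \right)} = 7 - \left(0 + 4\right) = 7 - 4 = 3$)
$b = \sqrt{31} \approx 5.5678$
$b T{\left(-4 \right)} \left(\left(-1\right) \left(-3\right)\right) L{\left(6,-4 \right)} 1 + 8 = \sqrt{31} \cdot 3 \left(\left(-1\right) \left(-3\right)\right) 6 \cdot 1 + 8 = \sqrt{31} \cdot 3 \cdot 3 \cdot 6 \cdot 1 + 8 = \sqrt{31} \cdot 9 \cdot 6 \cdot 1 + 8 = \sqrt{31} \cdot 54 \cdot 1 + 8 = \sqrt{31} \cdot 54 + 8 = 54 \sqrt{31} + 8 = 8 + 54 \sqrt{31}$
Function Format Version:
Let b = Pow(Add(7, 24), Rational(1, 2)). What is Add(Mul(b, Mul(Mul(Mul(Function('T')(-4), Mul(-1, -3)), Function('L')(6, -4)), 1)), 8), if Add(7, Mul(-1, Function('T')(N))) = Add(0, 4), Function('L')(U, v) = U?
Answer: Add(8, Mul(54, Pow(31, Rational(1, 2)))) ≈ 308.66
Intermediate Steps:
Function('T')(N) = 3 (Function('T')(N) = Add(7, Mul(-1, Add(0, 4))) = Add(7, Mul(-1, 4)) = Add(7, -4) = 3)
b = Pow(31, Rational(1, 2)) ≈ 5.5678
Add(Mul(b, Mul(Mul(Mul(Function('T')(-4), Mul(-1, -3)), Function('L')(6, -4)), 1)), 8) = Add(Mul(Pow(31, Rational(1, 2)), Mul(Mul(Mul(3, Mul(-1, -3)), 6), 1)), 8) = Add(Mul(Pow(31, Rational(1, 2)), Mul(Mul(Mul(3, 3), 6), 1)), 8) = Add(Mul(Pow(31, Rational(1, 2)), Mul(Mul(9, 6), 1)), 8) = Add(Mul(Pow(31, Rational(1, 2)), Mul(54, 1)), 8) = Add(Mul(Pow(31, Rational(1, 2)), 54), 8) = Add(Mul(54, Pow(31, Rational(1, 2))), 8) = Add(8, Mul(54, Pow(31, Rational(1, 2))))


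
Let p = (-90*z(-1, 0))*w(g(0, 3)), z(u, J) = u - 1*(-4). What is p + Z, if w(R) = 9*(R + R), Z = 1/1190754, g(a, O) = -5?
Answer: 28935322201/1190754 ≈ 24300.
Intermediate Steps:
Z = 1/1190754 ≈ 8.3980e-7
z(u, J) = 4 + u (z(u, J) = u + 4 = 4 + u)
w(R) = 18*R (w(R) = 9*(2*R) = 18*R)
p = 24300 (p = (-90*(4 - 1))*(18*(-5)) = -90*3*(-90) = -270*(-90) = 24300)
p + Z = 24300 + 1/1190754 = 28935322201/1190754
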